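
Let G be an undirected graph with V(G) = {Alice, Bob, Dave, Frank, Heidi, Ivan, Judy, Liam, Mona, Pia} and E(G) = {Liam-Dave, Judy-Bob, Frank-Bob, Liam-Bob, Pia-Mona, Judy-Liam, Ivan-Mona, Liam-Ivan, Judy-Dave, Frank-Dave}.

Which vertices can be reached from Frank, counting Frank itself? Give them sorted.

Bob, Dave, Frank, Ivan, Judy, Liam, Mona, Pia

Start at Frank.
Its neighbours: Bob, Dave.
Then their neighbours: Judy, Liam.
Then next layer: Ivan.
Then next layer: Mona.
Then next layer: Pia.
Nothing further is reachable.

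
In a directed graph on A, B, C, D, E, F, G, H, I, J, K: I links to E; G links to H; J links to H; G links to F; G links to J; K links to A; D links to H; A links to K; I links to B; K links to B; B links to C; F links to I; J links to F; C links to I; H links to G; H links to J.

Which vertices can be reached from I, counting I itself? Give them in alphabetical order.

B, C, E, I

Start at I.
Its neighbours: B, E.
Then their neighbours: C.
Nothing further is reachable.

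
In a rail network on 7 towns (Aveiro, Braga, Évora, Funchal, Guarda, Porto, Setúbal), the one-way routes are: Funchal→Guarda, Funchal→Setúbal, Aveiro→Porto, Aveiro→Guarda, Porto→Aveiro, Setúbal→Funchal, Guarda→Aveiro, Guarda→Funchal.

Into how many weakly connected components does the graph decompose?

3

From Aveiro: component {Aveiro, Funchal, Guarda, Porto, Setúbal}.
From Braga: component {Braga}.
From Évora: component {Évora}.
That's 3 components.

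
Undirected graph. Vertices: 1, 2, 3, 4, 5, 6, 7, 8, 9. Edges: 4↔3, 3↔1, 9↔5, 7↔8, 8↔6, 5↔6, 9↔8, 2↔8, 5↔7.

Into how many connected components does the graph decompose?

From 1: component {1, 3, 4}.
From 2: component {2, 5, 6, 7, 8, 9}.
That's 2 components.

2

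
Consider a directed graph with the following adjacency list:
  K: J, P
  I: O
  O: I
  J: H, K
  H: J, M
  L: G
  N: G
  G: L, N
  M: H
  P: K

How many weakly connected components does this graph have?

3

From G: component {G, L, N}.
From H: component {H, J, K, M, P}.
From I: component {I, O}.
That's 3 components.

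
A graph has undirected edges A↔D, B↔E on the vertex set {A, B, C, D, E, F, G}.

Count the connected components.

5

From A: component {A, D}.
From B: component {B, E}.
From C: component {C}.
From F: component {F}.
From G: component {G}.
That's 5 components.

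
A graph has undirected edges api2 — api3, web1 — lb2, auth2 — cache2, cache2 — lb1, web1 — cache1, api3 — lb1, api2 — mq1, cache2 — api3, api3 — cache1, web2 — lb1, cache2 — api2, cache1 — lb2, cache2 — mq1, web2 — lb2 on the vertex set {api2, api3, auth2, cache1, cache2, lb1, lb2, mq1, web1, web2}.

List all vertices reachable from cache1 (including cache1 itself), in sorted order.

api2, api3, auth2, cache1, cache2, lb1, lb2, mq1, web1, web2

Start at cache1.
Its neighbours: api3, lb2, web1.
Then their neighbours: api2, cache2, lb1, web2.
Then next layer: auth2, mq1.
Every vertex is now reached.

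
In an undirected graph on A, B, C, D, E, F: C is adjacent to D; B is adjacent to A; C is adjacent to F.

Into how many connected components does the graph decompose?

From A: component {A, B}.
From C: component {C, D, F}.
From E: component {E}.
That's 3 components.

3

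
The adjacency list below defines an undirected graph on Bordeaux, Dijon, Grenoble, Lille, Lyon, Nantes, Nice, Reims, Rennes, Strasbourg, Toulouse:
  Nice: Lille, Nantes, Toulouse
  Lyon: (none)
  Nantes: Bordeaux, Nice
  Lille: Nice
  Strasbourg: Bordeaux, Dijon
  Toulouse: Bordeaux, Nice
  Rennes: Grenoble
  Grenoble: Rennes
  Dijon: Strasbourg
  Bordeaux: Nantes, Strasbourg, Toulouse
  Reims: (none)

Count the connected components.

4

From Bordeaux: component {Bordeaux, Dijon, Lille, Nantes, Nice, Strasbourg, Toulouse}.
From Grenoble: component {Grenoble, Rennes}.
From Lyon: component {Lyon}.
From Reims: component {Reims}.
That's 4 components.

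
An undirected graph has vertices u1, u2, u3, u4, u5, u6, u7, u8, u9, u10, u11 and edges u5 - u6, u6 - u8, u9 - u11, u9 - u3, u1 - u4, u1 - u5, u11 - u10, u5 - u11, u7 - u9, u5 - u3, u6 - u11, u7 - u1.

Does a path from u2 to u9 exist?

No

u2 has no edges, so nothing is reachable from it.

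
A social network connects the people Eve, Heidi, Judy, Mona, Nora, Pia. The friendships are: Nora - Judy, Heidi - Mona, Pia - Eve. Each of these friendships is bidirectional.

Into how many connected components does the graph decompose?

From Eve: component {Eve, Pia}.
From Heidi: component {Heidi, Mona}.
From Judy: component {Judy, Nora}.
That's 3 components.

3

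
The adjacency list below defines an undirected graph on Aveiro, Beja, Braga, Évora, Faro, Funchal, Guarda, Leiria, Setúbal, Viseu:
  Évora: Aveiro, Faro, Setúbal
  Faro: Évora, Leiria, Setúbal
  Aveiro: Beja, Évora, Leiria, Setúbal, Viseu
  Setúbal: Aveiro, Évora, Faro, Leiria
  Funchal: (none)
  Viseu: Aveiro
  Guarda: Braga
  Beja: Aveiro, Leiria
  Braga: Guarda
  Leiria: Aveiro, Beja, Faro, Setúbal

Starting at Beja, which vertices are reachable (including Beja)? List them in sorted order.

Start at Beja.
Its neighbours: Aveiro, Leiria.
Then their neighbours: Évora, Faro, Setúbal, Viseu.
Nothing further is reachable.

Aveiro, Beja, Évora, Faro, Leiria, Setúbal, Viseu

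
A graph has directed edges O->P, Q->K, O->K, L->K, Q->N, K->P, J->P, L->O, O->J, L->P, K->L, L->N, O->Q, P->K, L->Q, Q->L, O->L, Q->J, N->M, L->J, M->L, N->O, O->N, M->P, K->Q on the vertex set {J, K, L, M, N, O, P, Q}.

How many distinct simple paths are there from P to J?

15

P→K→L→J
P→K→L→N→O→J
P→K→L→N→O→Q→J
P→K→L→O→J
P→K→L→O→Q→J
P→K→L→Q→J
P→K→L→Q→N→O→J
P→K→Q→J
P→K→Q→L→J
P→K→Q→L→N→O→J
P→K→Q→L→O→J
P→K→Q→N→M→L→J
P→K→Q→N→M→L→O→J
P→K→Q→N→O→J
P→K→Q→N→O→L→J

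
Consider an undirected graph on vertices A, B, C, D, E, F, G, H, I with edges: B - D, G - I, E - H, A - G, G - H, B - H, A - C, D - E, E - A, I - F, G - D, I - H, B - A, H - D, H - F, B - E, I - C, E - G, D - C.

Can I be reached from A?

Explore from A.
Distance 1: reach B, C, E, G.
Distance 2: reach D, H, I.
Found I.

Yes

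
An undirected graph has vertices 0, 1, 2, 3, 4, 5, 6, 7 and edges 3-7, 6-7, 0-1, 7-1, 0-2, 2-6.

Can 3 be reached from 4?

4 has no edges, so nothing is reachable from it.

No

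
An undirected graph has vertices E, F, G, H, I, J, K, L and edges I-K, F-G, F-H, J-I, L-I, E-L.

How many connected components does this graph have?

2

From E: component {E, I, J, K, L}.
From F: component {F, G, H}.
That's 2 components.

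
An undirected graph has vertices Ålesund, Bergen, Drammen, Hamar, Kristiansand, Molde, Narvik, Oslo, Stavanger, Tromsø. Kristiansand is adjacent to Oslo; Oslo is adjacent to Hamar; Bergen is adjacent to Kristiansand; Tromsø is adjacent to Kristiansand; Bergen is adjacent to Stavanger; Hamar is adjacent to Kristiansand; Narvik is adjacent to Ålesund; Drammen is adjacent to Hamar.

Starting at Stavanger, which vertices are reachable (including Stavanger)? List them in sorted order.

Bergen, Drammen, Hamar, Kristiansand, Oslo, Stavanger, Tromsø

Start at Stavanger.
Its neighbours: Bergen.
Then their neighbours: Kristiansand.
Then next layer: Hamar, Oslo, Tromsø.
Then next layer: Drammen.
Nothing further is reachable.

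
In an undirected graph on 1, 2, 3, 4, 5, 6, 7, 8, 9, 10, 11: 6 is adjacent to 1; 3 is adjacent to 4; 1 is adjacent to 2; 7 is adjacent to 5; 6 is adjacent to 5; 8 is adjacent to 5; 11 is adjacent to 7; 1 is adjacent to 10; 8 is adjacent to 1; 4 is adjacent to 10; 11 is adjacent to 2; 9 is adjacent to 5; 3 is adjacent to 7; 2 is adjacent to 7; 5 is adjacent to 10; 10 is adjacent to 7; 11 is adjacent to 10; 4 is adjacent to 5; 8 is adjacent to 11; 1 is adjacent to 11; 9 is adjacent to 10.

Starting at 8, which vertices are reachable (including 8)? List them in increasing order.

1, 2, 3, 4, 5, 6, 7, 8, 9, 10, 11

Start at 8.
Its neighbours: 1, 5, 11.
Then their neighbours: 2, 4, 6, 7, 9, 10.
Then next layer: 3.
Every vertex is now reached.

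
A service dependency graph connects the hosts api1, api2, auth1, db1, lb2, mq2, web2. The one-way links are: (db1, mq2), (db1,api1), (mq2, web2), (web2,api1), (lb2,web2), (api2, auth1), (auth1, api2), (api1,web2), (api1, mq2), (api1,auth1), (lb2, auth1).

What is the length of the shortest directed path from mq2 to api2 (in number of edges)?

Distance 0: mq2.
Distance 1: web2.
Distance 2: api1.
Distance 3: auth1.
Distance 4: api2 — contains api2.

4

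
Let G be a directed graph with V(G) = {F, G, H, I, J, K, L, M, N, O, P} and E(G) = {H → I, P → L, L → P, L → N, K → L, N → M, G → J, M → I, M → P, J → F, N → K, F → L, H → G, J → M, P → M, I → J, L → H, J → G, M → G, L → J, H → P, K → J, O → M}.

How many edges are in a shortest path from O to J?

3

Distance 0: O.
Distance 1: M.
Distance 2: G, I, P.
Distance 3: J, L — contains J.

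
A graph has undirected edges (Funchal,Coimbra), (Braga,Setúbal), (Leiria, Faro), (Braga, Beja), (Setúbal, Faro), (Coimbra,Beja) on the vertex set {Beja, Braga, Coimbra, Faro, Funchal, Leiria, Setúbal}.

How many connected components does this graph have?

1

From Beja: component {Beja, Braga, Coimbra, Faro, Funchal, Leiria, Setúbal}.
That's 1 component.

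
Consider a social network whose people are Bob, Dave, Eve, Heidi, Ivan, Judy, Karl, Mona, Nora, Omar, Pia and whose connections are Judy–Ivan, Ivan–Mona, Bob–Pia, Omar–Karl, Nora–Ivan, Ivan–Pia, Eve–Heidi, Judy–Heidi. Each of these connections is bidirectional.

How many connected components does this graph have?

From Bob: component {Bob, Eve, Heidi, Ivan, Judy, Mona, Nora, Pia}.
From Dave: component {Dave}.
From Karl: component {Karl, Omar}.
That's 3 components.

3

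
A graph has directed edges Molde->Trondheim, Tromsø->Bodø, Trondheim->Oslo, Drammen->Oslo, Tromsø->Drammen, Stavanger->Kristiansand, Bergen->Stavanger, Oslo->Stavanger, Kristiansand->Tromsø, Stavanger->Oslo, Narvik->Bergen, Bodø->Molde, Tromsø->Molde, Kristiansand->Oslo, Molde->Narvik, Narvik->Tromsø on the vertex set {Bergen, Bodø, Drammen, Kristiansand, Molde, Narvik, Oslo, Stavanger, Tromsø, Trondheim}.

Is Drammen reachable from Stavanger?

Explore from Stavanger.
Distance 1: reach Kristiansand, Oslo.
Distance 2: reach Tromsø.
Distance 3: reach Bodø, Drammen, Molde.
Found Drammen.

Yes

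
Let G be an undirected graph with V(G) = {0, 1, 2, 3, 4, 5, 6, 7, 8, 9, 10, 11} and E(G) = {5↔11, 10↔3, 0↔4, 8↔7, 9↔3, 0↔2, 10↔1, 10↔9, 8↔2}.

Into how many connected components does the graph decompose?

4

From 0: component {0, 2, 4, 7, 8}.
From 1: component {1, 3, 9, 10}.
From 5: component {5, 11}.
From 6: component {6}.
That's 4 components.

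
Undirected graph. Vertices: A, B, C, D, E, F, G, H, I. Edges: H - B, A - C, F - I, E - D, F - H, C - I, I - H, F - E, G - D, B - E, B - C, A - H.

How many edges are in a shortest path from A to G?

Distance 0: A.
Distance 1: C, H.
Distance 2: B, F, I.
Distance 3: E.
Distance 4: D.
Distance 5: G — contains G.

5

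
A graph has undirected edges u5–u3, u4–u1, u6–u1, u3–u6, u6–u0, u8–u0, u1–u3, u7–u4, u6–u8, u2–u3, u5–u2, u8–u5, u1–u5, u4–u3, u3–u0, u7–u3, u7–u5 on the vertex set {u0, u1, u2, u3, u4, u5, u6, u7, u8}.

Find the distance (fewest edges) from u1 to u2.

2

Distance 0: u1.
Distance 1: u3, u4, u5, u6.
Distance 2: u0, u2, u7, u8 — contains u2.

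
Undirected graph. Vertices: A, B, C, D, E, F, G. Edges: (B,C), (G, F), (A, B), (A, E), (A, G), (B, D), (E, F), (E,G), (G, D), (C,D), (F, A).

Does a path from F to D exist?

Explore from F.
Distance 1: reach A, E, G.
Distance 2: reach B, D.
Found D.

Yes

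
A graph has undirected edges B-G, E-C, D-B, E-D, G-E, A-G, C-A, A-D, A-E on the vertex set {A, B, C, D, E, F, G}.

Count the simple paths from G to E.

7

G–A–C–E
G–A–D–E
G–A–E
G–B–D–A–C–E
G–B–D–A–E
G–B–D–E
G–E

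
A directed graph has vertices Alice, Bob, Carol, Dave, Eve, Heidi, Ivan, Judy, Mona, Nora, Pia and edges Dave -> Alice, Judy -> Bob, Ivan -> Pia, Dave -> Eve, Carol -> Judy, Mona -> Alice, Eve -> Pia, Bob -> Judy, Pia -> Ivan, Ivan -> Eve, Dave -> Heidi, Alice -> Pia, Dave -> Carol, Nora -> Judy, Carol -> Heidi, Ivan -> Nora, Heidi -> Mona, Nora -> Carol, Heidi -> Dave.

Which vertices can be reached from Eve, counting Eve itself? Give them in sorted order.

Alice, Bob, Carol, Dave, Eve, Heidi, Ivan, Judy, Mona, Nora, Pia

Start at Eve.
Its neighbours: Pia.
Then their neighbours: Ivan.
Then next layer: Nora.
Then next layer: Carol, Judy.
Then next layer: Bob, Heidi.
Then next layer: Dave, Mona.
Then next layer: Alice.
Every vertex is now reached.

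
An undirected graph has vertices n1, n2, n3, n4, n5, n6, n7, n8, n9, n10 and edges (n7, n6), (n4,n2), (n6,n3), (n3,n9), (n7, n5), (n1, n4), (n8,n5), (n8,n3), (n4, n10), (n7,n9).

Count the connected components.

2

From n1: component {n1, n2, n4, n10}.
From n3: component {n3, n5, n6, n7, n8, n9}.
That's 2 components.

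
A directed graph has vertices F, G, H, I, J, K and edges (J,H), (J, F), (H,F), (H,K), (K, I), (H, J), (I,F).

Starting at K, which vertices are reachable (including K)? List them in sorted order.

F, I, K

Start at K.
Its neighbours: I.
Then their neighbours: F.
Nothing further is reachable.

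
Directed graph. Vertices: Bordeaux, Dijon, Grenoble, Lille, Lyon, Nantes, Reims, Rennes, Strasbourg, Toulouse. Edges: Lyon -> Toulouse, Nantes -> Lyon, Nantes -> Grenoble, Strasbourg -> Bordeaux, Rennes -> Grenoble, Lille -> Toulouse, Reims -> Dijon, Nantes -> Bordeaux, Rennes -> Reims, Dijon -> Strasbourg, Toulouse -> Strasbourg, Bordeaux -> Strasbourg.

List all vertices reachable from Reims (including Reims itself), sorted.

Bordeaux, Dijon, Reims, Strasbourg

Start at Reims.
Its neighbours: Dijon.
Then their neighbours: Strasbourg.
Then next layer: Bordeaux.
Nothing further is reachable.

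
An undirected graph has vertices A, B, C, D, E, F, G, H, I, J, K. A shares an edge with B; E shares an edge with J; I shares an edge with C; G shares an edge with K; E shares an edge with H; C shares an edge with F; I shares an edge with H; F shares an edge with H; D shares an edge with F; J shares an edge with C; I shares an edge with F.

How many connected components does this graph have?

From A: component {A, B}.
From C: component {C, D, E, F, H, I, J}.
From G: component {G, K}.
That's 3 components.

3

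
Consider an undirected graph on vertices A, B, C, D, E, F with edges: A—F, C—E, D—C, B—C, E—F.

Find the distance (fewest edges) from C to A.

Distance 0: C.
Distance 1: B, D, E.
Distance 2: F.
Distance 3: A — contains A.

3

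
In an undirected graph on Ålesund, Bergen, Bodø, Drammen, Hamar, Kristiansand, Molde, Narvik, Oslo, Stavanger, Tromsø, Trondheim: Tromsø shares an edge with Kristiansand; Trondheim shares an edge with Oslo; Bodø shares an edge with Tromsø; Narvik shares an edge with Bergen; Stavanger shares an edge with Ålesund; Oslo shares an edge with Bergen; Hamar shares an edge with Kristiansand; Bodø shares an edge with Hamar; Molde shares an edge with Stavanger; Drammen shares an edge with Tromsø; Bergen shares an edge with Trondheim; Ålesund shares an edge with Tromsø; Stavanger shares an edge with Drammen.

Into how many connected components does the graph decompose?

2

From Ålesund: component {Ålesund, Bodø, Drammen, Hamar, Kristiansand, Molde, Stavanger, Tromsø}.
From Bergen: component {Bergen, Narvik, Oslo, Trondheim}.
That's 2 components.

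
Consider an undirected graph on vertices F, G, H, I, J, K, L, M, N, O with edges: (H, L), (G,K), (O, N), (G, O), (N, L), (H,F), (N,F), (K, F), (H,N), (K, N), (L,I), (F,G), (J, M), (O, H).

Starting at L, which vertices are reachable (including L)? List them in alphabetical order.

Start at L.
Its neighbours: H, I, N.
Then their neighbours: F, K, O.
Then next layer: G.
Nothing further is reachable.

F, G, H, I, K, L, N, O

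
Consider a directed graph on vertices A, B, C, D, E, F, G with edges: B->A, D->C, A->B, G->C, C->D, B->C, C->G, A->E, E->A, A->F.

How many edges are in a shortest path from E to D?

Distance 0: E.
Distance 1: A.
Distance 2: B, F.
Distance 3: C.
Distance 4: D, G — contains D.

4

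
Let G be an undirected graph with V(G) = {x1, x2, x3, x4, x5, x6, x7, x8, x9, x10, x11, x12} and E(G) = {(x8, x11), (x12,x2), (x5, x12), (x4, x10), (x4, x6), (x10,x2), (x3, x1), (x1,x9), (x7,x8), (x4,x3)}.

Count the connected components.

From x1: component {x1, x2, x3, x4, x5, x6, x9, x10, x12}.
From x7: component {x7, x8, x11}.
That's 2 components.

2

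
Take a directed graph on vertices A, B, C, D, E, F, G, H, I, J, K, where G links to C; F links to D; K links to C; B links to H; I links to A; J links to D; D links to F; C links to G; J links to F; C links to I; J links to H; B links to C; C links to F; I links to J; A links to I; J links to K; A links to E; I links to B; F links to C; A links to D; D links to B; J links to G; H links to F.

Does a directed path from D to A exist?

Yes

Explore from D.
Distance 1: reach B, F.
Distance 2: reach C, H.
Distance 3: reach G, I.
Distance 4: reach A, J.
Found A.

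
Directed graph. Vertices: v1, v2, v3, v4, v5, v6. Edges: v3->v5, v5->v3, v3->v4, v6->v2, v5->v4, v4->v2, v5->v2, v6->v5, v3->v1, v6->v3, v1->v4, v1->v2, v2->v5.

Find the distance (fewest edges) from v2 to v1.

Distance 0: v2.
Distance 1: v5.
Distance 2: v3, v4.
Distance 3: v1 — contains v1.

3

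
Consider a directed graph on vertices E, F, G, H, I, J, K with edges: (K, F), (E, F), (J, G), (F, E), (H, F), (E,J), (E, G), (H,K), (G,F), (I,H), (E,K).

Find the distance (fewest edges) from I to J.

Distance 0: I.
Distance 1: H.
Distance 2: F, K.
Distance 3: E.
Distance 4: G, J — contains J.

4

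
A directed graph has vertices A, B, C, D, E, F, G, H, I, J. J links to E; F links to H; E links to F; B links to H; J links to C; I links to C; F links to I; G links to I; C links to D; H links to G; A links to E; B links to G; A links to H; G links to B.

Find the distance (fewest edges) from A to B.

Distance 0: A.
Distance 1: E, H.
Distance 2: F, G.
Distance 3: B, I — contains B.

3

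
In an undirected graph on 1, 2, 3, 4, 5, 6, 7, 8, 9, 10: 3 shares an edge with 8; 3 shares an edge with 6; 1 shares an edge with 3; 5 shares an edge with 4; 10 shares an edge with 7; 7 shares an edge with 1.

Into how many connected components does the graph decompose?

From 1: component {1, 3, 6, 7, 8, 10}.
From 2: component {2}.
From 4: component {4, 5}.
From 9: component {9}.
That's 4 components.

4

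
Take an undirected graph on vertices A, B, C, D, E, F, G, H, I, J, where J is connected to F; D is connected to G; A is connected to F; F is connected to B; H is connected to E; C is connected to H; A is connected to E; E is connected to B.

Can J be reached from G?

Explore from G.
Distance 1: reach D.
The search is exhausted without reaching J; it lies in a different component.

No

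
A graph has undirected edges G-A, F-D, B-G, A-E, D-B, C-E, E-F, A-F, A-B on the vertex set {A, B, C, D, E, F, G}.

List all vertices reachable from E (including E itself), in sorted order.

A, B, C, D, E, F, G

Start at E.
Its neighbours: A, C, F.
Then their neighbours: B, D, G.
Every vertex is now reached.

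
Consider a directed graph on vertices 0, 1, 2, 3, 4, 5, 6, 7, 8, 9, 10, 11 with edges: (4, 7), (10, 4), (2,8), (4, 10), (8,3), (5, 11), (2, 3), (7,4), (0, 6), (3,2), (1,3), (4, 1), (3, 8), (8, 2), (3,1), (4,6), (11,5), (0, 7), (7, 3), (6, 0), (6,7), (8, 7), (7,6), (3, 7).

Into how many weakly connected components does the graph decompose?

From 0: component {0, 1, 2, 3, 4, 6, 7, 8, 10}.
From 5: component {5, 11}.
From 9: component {9}.
That's 3 components.

3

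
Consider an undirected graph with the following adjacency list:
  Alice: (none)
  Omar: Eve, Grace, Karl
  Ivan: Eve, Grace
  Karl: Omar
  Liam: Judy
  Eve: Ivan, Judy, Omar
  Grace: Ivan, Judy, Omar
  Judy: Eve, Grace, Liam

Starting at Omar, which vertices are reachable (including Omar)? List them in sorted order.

Start at Omar.
Its neighbours: Eve, Grace, Karl.
Then their neighbours: Ivan, Judy.
Then next layer: Liam.
Nothing further is reachable.

Eve, Grace, Ivan, Judy, Karl, Liam, Omar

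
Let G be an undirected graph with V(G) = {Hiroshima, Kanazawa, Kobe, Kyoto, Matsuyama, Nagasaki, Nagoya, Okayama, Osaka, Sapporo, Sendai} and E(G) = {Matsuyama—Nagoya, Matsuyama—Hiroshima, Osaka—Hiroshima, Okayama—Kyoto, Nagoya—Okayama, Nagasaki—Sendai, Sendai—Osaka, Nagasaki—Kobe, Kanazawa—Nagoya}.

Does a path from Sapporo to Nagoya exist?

Sapporo has no edges, so nothing is reachable from it.

No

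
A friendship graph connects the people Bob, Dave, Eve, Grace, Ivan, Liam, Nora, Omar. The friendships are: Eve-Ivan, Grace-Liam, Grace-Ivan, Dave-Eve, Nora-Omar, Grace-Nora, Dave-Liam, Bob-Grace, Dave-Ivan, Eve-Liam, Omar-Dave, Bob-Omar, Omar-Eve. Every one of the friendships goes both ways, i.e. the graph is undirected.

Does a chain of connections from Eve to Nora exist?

Yes

Explore from Eve.
Distance 1: reach Dave, Ivan, Liam, Omar.
Distance 2: reach Bob, Grace, Nora.
Found Nora.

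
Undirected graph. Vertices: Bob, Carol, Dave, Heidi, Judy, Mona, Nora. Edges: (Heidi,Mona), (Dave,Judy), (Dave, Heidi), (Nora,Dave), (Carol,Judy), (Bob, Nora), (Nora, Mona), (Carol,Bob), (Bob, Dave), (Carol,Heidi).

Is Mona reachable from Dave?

Yes

Explore from Dave.
Distance 1: reach Bob, Heidi, Judy, Nora.
Distance 2: reach Carol, Mona.
Found Mona.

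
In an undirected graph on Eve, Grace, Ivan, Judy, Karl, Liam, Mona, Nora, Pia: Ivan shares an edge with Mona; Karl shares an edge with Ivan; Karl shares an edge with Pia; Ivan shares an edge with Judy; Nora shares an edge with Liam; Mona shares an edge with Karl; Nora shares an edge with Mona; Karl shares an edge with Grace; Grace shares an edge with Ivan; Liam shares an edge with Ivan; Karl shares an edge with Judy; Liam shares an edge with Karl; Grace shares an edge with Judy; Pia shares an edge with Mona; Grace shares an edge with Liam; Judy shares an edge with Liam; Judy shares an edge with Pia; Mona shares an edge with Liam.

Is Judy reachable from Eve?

Eve has no edges, so nothing is reachable from it.

No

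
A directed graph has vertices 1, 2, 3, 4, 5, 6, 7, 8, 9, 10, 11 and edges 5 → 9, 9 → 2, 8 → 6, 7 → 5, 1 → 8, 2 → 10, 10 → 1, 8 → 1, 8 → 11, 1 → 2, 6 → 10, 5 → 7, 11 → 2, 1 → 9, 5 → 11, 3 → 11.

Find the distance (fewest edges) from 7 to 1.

Distance 0: 7.
Distance 1: 5.
Distance 2: 9, 11.
Distance 3: 2.
Distance 4: 10.
Distance 5: 1 — contains 1.

5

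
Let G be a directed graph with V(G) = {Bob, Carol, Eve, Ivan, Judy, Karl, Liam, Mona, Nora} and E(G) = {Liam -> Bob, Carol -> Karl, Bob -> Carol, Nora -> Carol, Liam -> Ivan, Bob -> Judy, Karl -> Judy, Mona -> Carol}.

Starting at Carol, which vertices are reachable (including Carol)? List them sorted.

Start at Carol.
Its neighbours: Karl.
Then their neighbours: Judy.
Nothing further is reachable.

Carol, Judy, Karl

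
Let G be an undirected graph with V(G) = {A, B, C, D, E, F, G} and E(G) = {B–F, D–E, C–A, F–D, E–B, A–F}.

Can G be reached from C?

No

Explore from C.
Distance 1: reach A.
Distance 2: reach F.
Distance 3: reach B, D.
Distance 4: reach E.
The search is exhausted without reaching G; it lies in a different component.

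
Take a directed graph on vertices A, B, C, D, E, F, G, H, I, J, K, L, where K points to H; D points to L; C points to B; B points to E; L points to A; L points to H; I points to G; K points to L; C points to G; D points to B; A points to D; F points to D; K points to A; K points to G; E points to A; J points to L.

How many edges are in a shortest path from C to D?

4

Distance 0: C.
Distance 1: B, G.
Distance 2: E.
Distance 3: A.
Distance 4: D — contains D.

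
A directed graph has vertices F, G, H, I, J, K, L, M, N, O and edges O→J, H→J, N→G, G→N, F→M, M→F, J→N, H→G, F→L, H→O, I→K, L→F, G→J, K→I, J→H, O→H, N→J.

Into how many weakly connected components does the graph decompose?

From F: component {F, L, M}.
From G: component {G, H, J, N, O}.
From I: component {I, K}.
That's 3 components.

3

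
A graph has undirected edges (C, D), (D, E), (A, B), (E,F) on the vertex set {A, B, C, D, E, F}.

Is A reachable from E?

No

Explore from E.
Distance 1: reach D, F.
Distance 2: reach C.
The search is exhausted without reaching A; it lies in a different component.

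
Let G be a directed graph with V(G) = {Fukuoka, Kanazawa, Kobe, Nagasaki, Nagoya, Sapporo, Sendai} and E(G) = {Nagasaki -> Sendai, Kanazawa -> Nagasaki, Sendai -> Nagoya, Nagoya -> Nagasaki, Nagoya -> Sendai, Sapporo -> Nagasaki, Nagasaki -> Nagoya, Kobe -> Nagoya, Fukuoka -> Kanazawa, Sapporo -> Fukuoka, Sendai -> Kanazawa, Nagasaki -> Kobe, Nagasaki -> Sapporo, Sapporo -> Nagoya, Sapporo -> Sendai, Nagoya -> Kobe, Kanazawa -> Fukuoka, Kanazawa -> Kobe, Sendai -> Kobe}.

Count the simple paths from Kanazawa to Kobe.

Kanazawa→Kobe
Kanazawa→Nagasaki→Kobe
Kanazawa→Nagasaki→Nagoya→Kobe
Kanazawa→Nagasaki→Nagoya→Sendai→Kobe
Kanazawa→Nagasaki→Sapporo→Nagoya→Kobe
Kanazawa→Nagasaki→Sapporo→Nagoya→Sendai→Kobe
Kanazawa→Nagasaki→Sapporo→Sendai→Kobe
Kanazawa→Nagasaki→Sapporo→Sendai→Nagoya→Kobe
Kanazawa→Nagasaki→Sendai→Kobe
Kanazawa→Nagasaki→Sendai→Nagoya→Kobe

10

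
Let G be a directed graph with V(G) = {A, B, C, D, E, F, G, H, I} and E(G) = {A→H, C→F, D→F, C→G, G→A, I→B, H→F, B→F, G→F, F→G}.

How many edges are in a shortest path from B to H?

4

Distance 0: B.
Distance 1: F.
Distance 2: G.
Distance 3: A.
Distance 4: H — contains H.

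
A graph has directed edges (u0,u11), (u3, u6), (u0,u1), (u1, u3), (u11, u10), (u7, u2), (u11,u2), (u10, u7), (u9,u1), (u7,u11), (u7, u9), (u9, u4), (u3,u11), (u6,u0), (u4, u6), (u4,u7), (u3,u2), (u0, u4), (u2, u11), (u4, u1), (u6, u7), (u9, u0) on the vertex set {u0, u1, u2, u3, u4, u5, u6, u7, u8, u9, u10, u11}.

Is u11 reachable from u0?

Yes

Explore from u0.
Distance 1: reach u1, u4, u11.
Found u11.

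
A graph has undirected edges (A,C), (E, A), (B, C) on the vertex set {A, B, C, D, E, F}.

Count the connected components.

From A: component {A, B, C, E}.
From D: component {D}.
From F: component {F}.
That's 3 components.

3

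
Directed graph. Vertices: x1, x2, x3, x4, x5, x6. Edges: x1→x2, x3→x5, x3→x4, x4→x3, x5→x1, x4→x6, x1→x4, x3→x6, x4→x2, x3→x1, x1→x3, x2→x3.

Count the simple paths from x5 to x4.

3

x5→x1→x2→x3→x4
x5→x1→x3→x4
x5→x1→x4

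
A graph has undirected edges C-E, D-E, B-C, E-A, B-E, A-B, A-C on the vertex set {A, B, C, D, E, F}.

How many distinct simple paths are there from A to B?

A–B
A–C–B
A–C–E–B
A–E–B
A–E–C–B

5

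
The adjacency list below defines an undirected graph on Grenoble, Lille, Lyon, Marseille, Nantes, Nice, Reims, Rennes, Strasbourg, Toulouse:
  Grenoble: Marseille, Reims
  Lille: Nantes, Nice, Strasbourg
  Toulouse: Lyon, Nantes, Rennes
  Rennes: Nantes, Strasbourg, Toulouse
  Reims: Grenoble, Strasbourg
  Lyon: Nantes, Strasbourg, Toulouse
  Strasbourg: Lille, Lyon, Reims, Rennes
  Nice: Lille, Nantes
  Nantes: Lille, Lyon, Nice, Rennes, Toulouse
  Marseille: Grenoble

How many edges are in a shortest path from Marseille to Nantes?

Distance 0: Marseille.
Distance 1: Grenoble.
Distance 2: Reims.
Distance 3: Strasbourg.
Distance 4: Lille, Lyon, Rennes.
Distance 5: Nantes, Nice, Toulouse — contains Nantes.

5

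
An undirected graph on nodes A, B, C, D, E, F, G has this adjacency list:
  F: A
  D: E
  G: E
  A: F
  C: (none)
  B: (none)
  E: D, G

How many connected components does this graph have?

From A: component {A, F}.
From B: component {B}.
From C: component {C}.
From D: component {D, E, G}.
That's 4 components.

4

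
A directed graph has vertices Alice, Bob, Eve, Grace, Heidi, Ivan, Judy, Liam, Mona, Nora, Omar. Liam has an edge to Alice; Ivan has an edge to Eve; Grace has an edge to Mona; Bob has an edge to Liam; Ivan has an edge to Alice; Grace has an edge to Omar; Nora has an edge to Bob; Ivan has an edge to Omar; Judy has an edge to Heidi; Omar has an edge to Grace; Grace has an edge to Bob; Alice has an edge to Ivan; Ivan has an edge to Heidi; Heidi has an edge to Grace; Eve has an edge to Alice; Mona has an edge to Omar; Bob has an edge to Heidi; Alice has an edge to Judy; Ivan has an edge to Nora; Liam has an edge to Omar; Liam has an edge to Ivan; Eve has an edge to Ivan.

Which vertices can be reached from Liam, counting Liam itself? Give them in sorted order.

Alice, Bob, Eve, Grace, Heidi, Ivan, Judy, Liam, Mona, Nora, Omar

Start at Liam.
Its neighbours: Alice, Ivan, Omar.
Then their neighbours: Eve, Grace, Heidi, Judy, Nora.
Then next layer: Bob, Mona.
Every vertex is now reached.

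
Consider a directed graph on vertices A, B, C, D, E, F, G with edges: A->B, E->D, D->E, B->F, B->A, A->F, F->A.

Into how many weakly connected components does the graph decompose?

4

From A: component {A, B, F}.
From C: component {C}.
From D: component {D, E}.
From G: component {G}.
That's 4 components.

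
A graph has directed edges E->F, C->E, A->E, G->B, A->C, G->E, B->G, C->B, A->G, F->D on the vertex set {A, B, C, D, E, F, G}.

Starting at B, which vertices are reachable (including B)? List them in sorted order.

Start at B.
Its neighbours: G.
Then their neighbours: E.
Then next layer: F.
Then next layer: D.
Nothing further is reachable.

B, D, E, F, G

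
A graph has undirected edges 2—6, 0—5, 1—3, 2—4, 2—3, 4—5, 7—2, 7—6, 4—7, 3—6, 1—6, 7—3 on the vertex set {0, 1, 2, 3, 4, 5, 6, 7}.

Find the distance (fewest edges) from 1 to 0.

Distance 0: 1.
Distance 1: 3, 6.
Distance 2: 2, 7.
Distance 3: 4.
Distance 4: 5.
Distance 5: 0 — contains 0.

5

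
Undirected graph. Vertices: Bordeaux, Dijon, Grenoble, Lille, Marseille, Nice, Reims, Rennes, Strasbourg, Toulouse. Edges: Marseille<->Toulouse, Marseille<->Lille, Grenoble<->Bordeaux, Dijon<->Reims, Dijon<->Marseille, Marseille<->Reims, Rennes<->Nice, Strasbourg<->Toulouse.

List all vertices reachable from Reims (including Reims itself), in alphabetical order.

Start at Reims.
Its neighbours: Dijon, Marseille.
Then their neighbours: Lille, Toulouse.
Then next layer: Strasbourg.
Nothing further is reachable.

Dijon, Lille, Marseille, Reims, Strasbourg, Toulouse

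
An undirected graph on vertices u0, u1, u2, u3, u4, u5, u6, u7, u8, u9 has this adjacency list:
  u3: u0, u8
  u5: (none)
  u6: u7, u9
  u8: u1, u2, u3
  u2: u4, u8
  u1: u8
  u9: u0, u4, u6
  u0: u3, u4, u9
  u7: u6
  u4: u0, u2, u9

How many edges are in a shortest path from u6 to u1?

Distance 0: u6.
Distance 1: u7, u9.
Distance 2: u0, u4.
Distance 3: u2, u3.
Distance 4: u8.
Distance 5: u1 — contains u1.

5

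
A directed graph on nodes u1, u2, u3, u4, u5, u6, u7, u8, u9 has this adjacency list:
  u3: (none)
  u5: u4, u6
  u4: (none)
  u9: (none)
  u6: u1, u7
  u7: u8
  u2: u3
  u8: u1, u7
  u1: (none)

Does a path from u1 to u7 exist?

No

u1 has no outgoing edges, so nothing is reachable from it.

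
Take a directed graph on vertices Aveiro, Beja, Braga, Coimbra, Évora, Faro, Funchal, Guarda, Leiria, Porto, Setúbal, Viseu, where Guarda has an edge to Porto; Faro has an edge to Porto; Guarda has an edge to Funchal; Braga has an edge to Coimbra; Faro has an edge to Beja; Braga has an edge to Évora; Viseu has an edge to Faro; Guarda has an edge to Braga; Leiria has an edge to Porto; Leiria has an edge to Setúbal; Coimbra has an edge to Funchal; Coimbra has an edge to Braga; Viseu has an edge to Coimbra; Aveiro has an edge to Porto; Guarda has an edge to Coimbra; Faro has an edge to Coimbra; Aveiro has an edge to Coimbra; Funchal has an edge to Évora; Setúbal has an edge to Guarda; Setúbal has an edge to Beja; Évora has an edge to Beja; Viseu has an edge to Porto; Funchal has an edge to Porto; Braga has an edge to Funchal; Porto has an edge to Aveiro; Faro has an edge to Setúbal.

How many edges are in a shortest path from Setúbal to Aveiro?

Distance 0: Setúbal.
Distance 1: Beja, Guarda.
Distance 2: Braga, Coimbra, Funchal, Porto.
Distance 3: Aveiro, Évora — contains Aveiro.

3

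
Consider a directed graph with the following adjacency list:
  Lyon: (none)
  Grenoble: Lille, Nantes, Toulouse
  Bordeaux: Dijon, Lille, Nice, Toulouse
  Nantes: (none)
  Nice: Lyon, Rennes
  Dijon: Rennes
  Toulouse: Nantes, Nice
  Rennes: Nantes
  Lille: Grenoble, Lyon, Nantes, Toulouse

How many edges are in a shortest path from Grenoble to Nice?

Distance 0: Grenoble.
Distance 1: Lille, Nantes, Toulouse.
Distance 2: Lyon, Nice — contains Nice.

2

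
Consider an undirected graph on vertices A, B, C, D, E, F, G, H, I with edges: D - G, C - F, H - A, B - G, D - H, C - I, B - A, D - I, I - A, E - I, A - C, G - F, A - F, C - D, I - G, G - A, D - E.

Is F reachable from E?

Explore from E.
Distance 1: reach D, I.
Distance 2: reach A, C, G, H.
Distance 3: reach B, F.
Found F.

Yes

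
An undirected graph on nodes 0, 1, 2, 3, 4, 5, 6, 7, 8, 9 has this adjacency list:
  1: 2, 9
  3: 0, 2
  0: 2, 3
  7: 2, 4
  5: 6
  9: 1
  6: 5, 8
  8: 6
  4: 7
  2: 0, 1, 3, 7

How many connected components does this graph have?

From 0: component {0, 1, 2, 3, 4, 7, 9}.
From 5: component {5, 6, 8}.
That's 2 components.

2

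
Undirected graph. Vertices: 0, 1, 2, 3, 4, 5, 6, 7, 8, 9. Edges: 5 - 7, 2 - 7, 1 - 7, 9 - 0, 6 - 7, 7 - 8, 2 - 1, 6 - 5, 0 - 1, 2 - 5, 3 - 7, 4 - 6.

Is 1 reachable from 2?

Yes

Explore from 2.
Distance 1: reach 1, 5, 7.
Found 1.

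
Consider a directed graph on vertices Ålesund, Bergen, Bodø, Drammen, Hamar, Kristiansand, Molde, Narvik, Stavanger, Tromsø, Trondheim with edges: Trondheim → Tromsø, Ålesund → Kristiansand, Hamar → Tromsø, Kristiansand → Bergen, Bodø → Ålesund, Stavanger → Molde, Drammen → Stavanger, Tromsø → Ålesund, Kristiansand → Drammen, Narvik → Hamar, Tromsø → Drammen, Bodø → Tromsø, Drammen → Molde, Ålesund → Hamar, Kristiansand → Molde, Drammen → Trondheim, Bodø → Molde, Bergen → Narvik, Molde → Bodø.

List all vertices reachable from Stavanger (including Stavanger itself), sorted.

Ålesund, Bergen, Bodø, Drammen, Hamar, Kristiansand, Molde, Narvik, Stavanger, Tromsø, Trondheim

Start at Stavanger.
Its neighbours: Molde.
Then their neighbours: Bodø.
Then next layer: Ålesund, Tromsø.
Then next layer: Drammen, Hamar, Kristiansand.
Then next layer: Bergen, Trondheim.
Then next layer: Narvik.
Every vertex is now reached.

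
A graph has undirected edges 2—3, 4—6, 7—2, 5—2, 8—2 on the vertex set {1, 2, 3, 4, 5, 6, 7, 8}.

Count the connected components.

From 1: component {1}.
From 2: component {2, 3, 5, 7, 8}.
From 4: component {4, 6}.
That's 3 components.

3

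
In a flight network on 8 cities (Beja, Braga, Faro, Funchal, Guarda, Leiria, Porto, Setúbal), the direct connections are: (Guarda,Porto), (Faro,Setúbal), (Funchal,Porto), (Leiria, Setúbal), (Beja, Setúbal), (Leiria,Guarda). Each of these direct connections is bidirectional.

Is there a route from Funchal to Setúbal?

Explore from Funchal.
Distance 1: reach Porto.
Distance 2: reach Guarda.
Distance 3: reach Leiria.
Distance 4: reach Setúbal.
Found Setúbal.

Yes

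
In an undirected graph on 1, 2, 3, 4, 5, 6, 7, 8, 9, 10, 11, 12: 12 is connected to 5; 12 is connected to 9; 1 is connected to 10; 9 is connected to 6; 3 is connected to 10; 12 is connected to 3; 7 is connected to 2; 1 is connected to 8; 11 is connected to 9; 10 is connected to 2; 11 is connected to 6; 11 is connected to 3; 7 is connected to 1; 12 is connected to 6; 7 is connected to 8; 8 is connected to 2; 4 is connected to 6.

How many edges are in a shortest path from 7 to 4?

Distance 0: 7.
Distance 1: 1, 2, 8.
Distance 2: 10.
Distance 3: 3.
Distance 4: 11, 12.
Distance 5: 5, 6, 9.
Distance 6: 4 — contains 4.

6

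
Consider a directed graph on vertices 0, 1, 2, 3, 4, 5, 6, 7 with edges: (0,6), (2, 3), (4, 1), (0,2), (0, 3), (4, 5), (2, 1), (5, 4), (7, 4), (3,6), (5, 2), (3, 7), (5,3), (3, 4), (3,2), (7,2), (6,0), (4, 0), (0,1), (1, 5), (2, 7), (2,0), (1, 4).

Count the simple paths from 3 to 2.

3→2
3→4→0→1→5→2
3→4→0→2
3→4→1→5→2
3→4→5→2
3→6→0→1→4→5→2
3→6→0→1→5→2
3→6→0→2
3→7→2
3→7→4→0→1→5→2
3→7→4→0→2
3→7→4→1→5→2
3→7→4→5→2

13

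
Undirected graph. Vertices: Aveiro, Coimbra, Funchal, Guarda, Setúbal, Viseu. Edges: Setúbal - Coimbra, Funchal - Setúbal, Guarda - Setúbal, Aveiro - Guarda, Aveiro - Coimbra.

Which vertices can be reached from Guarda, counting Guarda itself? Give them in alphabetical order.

Aveiro, Coimbra, Funchal, Guarda, Setúbal

Start at Guarda.
Its neighbours: Aveiro, Setúbal.
Then their neighbours: Coimbra, Funchal.
Nothing further is reachable.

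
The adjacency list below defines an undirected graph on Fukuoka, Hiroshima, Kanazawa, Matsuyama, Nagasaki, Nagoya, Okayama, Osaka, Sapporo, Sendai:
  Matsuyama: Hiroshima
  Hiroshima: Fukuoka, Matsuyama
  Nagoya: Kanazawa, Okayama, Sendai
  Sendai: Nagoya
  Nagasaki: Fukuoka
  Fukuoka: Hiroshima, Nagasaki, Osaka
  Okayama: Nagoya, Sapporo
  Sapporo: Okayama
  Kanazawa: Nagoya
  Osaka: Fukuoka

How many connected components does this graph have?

From Fukuoka: component {Fukuoka, Hiroshima, Matsuyama, Nagasaki, Osaka}.
From Kanazawa: component {Kanazawa, Nagoya, Okayama, Sapporo, Sendai}.
That's 2 components.

2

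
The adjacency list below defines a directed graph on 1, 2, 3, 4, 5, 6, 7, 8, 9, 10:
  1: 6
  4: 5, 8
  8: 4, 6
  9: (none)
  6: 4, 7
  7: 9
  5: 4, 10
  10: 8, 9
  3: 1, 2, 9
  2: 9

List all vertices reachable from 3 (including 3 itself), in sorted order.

Start at 3.
Its neighbours: 1, 2, 9.
Then their neighbours: 6.
Then next layer: 4, 7.
Then next layer: 5, 8.
Then next layer: 10.
Every vertex is now reached.

1, 2, 3, 4, 5, 6, 7, 8, 9, 10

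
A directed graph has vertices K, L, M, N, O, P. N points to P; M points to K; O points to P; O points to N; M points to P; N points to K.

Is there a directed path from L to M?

L has no outgoing edges, so nothing is reachable from it.

No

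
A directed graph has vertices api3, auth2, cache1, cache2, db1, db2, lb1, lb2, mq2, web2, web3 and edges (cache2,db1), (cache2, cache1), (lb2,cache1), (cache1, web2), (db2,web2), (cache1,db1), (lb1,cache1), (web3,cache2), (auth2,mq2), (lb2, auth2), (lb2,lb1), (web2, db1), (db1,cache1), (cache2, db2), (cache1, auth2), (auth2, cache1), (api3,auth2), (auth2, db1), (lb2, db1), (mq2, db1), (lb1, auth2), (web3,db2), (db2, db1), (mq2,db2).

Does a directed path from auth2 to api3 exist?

Explore from auth2.
Distance 1: reach cache1, db1, mq2.
Distance 2: reach db2, web2.
The search from auth2 is exhausted; no directed path reaches api3.

No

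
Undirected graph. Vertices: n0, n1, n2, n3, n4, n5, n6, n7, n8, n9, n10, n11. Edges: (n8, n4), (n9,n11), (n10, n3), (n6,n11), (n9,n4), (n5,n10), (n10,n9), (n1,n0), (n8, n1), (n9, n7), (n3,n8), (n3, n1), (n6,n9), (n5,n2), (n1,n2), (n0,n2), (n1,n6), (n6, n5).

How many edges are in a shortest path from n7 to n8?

Distance 0: n7.
Distance 1: n9.
Distance 2: n4, n6, n10, n11.
Distance 3: n1, n3, n5, n8 — contains n8.

3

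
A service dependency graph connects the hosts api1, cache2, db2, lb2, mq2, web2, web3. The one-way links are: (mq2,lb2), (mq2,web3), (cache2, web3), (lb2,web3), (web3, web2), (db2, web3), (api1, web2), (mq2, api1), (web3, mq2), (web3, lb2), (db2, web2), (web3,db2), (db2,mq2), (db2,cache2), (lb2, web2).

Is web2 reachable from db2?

Yes

Explore from db2.
Distance 1: reach cache2, mq2, web2, web3.
Found web2.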